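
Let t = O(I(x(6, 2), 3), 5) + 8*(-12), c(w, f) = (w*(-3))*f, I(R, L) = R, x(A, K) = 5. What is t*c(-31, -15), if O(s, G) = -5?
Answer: 140895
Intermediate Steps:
c(w, f) = -3*f*w (c(w, f) = (-3*w)*f = -3*f*w)
t = -101 (t = -5 + 8*(-12) = -5 - 96 = -101)
t*c(-31, -15) = -(-303)*(-15)*(-31) = -101*(-1395) = 140895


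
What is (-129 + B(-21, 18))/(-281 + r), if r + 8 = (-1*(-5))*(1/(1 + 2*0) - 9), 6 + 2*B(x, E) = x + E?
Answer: 267/658 ≈ 0.40578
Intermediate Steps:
B(x, E) = -3 + E/2 + x/2 (B(x, E) = -3 + (x + E)/2 = -3 + (E + x)/2 = -3 + (E/2 + x/2) = -3 + E/2 + x/2)
r = -48 (r = -8 + (-1*(-5))*(1/(1 + 2*0) - 9) = -8 + 5*(1/(1 + 0) - 9) = -8 + 5*(1/1 - 9) = -8 + 5*(1 - 9) = -8 + 5*(-8) = -8 - 40 = -48)
(-129 + B(-21, 18))/(-281 + r) = (-129 + (-3 + (1/2)*18 + (1/2)*(-21)))/(-281 - 48) = (-129 + (-3 + 9 - 21/2))/(-329) = (-129 - 9/2)*(-1/329) = -267/2*(-1/329) = 267/658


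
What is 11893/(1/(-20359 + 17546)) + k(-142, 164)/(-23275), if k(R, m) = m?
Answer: -778665334639/23275 ≈ -3.3455e+7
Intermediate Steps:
11893/(1/(-20359 + 17546)) + k(-142, 164)/(-23275) = 11893/(1/(-20359 + 17546)) + 164/(-23275) = 11893/(1/(-2813)) + 164*(-1/23275) = 11893/(-1/2813) - 164/23275 = 11893*(-2813) - 164/23275 = -33455009 - 164/23275 = -778665334639/23275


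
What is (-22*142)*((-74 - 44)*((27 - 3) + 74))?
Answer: 36125936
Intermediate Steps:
(-22*142)*((-74 - 44)*((27 - 3) + 74)) = -(-368632)*(24 + 74) = -(-368632)*98 = -3124*(-11564) = 36125936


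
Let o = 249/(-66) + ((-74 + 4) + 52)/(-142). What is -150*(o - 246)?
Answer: 29246025/781 ≈ 37447.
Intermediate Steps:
o = -5695/1562 (o = 249*(-1/66) + (-70 + 52)*(-1/142) = -83/22 - 18*(-1/142) = -83/22 + 9/71 = -5695/1562 ≈ -3.6460)
-150*(o - 246) = -150*(-5695/1562 - 246) = -150*(-389947/1562) = 29246025/781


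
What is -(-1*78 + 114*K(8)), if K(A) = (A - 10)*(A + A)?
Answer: 3726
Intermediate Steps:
K(A) = 2*A*(-10 + A) (K(A) = (-10 + A)*(2*A) = 2*A*(-10 + A))
-(-1*78 + 114*K(8)) = -(-1*78 + 114*(2*8*(-10 + 8))) = -(-78 + 114*(2*8*(-2))) = -(-78 + 114*(-32)) = -(-78 - 3648) = -1*(-3726) = 3726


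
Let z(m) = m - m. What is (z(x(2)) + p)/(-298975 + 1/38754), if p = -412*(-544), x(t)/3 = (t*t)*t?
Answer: -8685856512/11586477149 ≈ -0.74965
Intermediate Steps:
x(t) = 3*t³ (x(t) = 3*((t*t)*t) = 3*(t²*t) = 3*t³)
z(m) = 0
p = 224128
(z(x(2)) + p)/(-298975 + 1/38754) = (0 + 224128)/(-298975 + 1/38754) = 224128/(-298975 + 1/38754) = 224128/(-11586477149/38754) = 224128*(-38754/11586477149) = -8685856512/11586477149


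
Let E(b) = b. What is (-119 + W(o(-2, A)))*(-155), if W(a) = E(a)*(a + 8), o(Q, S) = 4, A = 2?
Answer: 11005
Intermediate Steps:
W(a) = a*(8 + a) (W(a) = a*(a + 8) = a*(8 + a))
(-119 + W(o(-2, A)))*(-155) = (-119 + 4*(8 + 4))*(-155) = (-119 + 4*12)*(-155) = (-119 + 48)*(-155) = -71*(-155) = 11005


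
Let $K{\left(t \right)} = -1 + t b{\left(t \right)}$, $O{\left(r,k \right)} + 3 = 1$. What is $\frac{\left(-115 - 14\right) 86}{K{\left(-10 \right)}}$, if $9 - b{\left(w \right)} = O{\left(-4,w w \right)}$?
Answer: $\frac{3698}{37} \approx 99.946$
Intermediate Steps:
$O{\left(r,k \right)} = -2$ ($O{\left(r,k \right)} = -3 + 1 = -2$)
$b{\left(w \right)} = 11$ ($b{\left(w \right)} = 9 - -2 = 9 + 2 = 11$)
$K{\left(t \right)} = -1 + 11 t$ ($K{\left(t \right)} = -1 + t 11 = -1 + 11 t$)
$\frac{\left(-115 - 14\right) 86}{K{\left(-10 \right)}} = \frac{\left(-115 - 14\right) 86}{-1 + 11 \left(-10\right)} = \frac{\left(-129\right) 86}{-1 - 110} = - \frac{11094}{-111} = \left(-11094\right) \left(- \frac{1}{111}\right) = \frac{3698}{37}$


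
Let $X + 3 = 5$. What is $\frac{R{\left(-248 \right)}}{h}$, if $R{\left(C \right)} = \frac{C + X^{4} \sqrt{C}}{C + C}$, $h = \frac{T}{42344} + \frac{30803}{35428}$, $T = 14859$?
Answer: $\frac{187520404}{457686721} - \frac{750081616 i \sqrt{62}}{14188288351} \approx 0.40971 - 0.41627 i$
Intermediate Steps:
$X = 2$ ($X = -3 + 5 = 2$)
$h = \frac{457686721}{375040808}$ ($h = \frac{14859}{42344} + \frac{30803}{35428} = \frac{457686721}{375040808} \approx 1.2204$)
$R{\left(C \right)} = \frac{C + 16 \sqrt{C}}{2 C}$ ($R{\left(C \right)} = \frac{C + 2^{4} \sqrt{C}}{C + C} = \frac{C + 16 \sqrt{C}}{2 C}$)
$\frac{R{\left(-248 \right)}}{h} = \frac{\frac{1}{2} + \frac{8}{2 i \sqrt{62}}}{\frac{457686721}{375040808}} = \left(\frac{1}{2} + 8 \left(- \frac{i \sqrt{62}}{124}\right)\right) \frac{375040808}{457686721} = \left(\frac{1}{2} - \frac{2 i \sqrt{62}}{31}\right) \frac{375040808}{457686721} = \frac{187520404}{457686721} - \frac{750081616 i \sqrt{62}}{14188288351}$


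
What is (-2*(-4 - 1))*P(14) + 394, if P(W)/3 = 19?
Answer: 964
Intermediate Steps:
P(W) = 57 (P(W) = 3*19 = 57)
(-2*(-4 - 1))*P(14) + 394 = -2*(-4 - 1)*57 + 394 = -2*(-5)*57 + 394 = 10*57 + 394 = 570 + 394 = 964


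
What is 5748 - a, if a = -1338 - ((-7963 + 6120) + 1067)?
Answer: 6310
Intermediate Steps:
a = -562 (a = -1338 - (-1843 + 1067) = -1338 - 1*(-776) = -1338 + 776 = -562)
5748 - a = 5748 - 1*(-562) = 5748 + 562 = 6310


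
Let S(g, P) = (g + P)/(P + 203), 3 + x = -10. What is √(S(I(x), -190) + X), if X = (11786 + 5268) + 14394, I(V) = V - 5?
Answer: 2*√7858 ≈ 177.29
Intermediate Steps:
x = -13 (x = -3 - 10 = -13)
I(V) = -5 + V
S(g, P) = (P + g)/(203 + P)
X = 31448 (X = 17054 + 14394 = 31448)
√(S(I(x), -190) + X) = √((-190 + (-5 - 13))/(203 - 190) + 31448) = √((-190 - 18)/13 + 31448) = √((1/13)*(-208) + 31448) = √(-16 + 31448) = √31432 = 2*√7858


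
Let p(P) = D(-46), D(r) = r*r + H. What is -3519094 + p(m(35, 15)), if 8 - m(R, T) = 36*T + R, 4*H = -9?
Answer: -14067921/4 ≈ -3.5170e+6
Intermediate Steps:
H = -9/4 (H = (¼)*(-9) = -9/4 ≈ -2.2500)
m(R, T) = 8 - R - 36*T (m(R, T) = 8 - (36*T + R) = 8 - (R + 36*T) = 8 + (-R - 36*T) = 8 - R - 36*T)
D(r) = -9/4 + r² (D(r) = r*r - 9/4 = r² - 9/4 = -9/4 + r²)
p(P) = 8455/4 (p(P) = -9/4 + (-46)² = -9/4 + 2116 = 8455/4)
-3519094 + p(m(35, 15)) = -3519094 + 8455/4 = -14067921/4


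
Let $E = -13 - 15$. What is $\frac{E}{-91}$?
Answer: $\frac{4}{13} \approx 0.30769$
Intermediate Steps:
$E = -28$ ($E = -13 - 15 = -28$)
$\frac{E}{-91} = - \frac{28}{-91} = \left(-28\right) \left(- \frac{1}{91}\right) = \frac{4}{13}$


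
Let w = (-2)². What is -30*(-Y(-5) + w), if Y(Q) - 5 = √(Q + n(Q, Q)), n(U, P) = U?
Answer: 30 + 30*I*√10 ≈ 30.0 + 94.868*I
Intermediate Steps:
Y(Q) = 5 + √2*√Q (Y(Q) = 5 + √(Q + Q) = 5 + √(2*Q) = 5 + √2*√Q)
w = 4
-30*(-Y(-5) + w) = -30*(-(5 + √2*√(-5)) + 4) = -30*(-(5 + √2*(I*√5)) + 4) = -30*(-(5 + I*√10) + 4) = -30*((-5 - I*√10) + 4) = -30*(-1 - I*√10) = 30 + 30*I*√10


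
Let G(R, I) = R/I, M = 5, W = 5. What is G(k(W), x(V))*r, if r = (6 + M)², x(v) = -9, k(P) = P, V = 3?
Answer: -605/9 ≈ -67.222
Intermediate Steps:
r = 121 (r = (6 + 5)² = 11² = 121)
G(k(W), x(V))*r = (5/(-9))*121 = (5*(-⅑))*121 = -5/9*121 = -605/9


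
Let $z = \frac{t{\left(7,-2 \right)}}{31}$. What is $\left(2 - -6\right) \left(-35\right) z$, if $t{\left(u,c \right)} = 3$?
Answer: $- \frac{840}{31} \approx -27.097$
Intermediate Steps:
$z = \frac{3}{31} \approx 0.096774$
$\left(2 - -6\right) \left(-35\right) z = \left(2 - -6\right) \left(-35\right) \frac{3}{31} = \left(2 + 6\right) \left(-35\right) \frac{3}{31} = 8 \left(-35\right) \frac{3}{31} = \left(-280\right) \frac{3}{31} = - \frac{840}{31}$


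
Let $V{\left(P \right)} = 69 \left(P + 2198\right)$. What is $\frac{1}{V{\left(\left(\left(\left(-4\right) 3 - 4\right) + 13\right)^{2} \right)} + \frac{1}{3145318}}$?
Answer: $\frac{3145318}{478978460995} \approx 6.5667 \cdot 10^{-6}$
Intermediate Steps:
$V{\left(P \right)} = 151662 + 69 P$ ($V{\left(P \right)} = 69 \left(2198 + P\right) = 151662 + 69 P$)
$\frac{1}{V{\left(\left(\left(\left(-4\right) 3 - 4\right) + 13\right)^{2} \right)} + \frac{1}{3145318}} = \frac{1}{\left(151662 + 69 \left(\left(\left(-4\right) 3 - 4\right) + 13\right)^{2}\right) + \frac{1}{3145318}} = \frac{1}{\left(151662 + 69 \left(\left(-12 - 4\right) + 13\right)^{2}\right) + \frac{1}{3145318}} = \frac{1}{\left(151662 + 69 \left(-16 + 13\right)^{2}\right) + \frac{1}{3145318}} = \frac{1}{\left(151662 + 69 \left(-3\right)^{2}\right) + \frac{1}{3145318}} = \frac{1}{\left(151662 + 69 \cdot 9\right) + \frac{1}{3145318}} = \frac{1}{\left(151662 + 621\right) + \frac{1}{3145318}} = \frac{1}{152283 + \frac{1}{3145318}} = \frac{1}{\frac{478978460995}{3145318}} = \frac{3145318}{478978460995}$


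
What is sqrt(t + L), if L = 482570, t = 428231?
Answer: sqrt(910801) ≈ 954.36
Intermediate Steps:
sqrt(t + L) = sqrt(428231 + 482570) = sqrt(910801)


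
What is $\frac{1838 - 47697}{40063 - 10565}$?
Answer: $- \frac{45859}{29498} \approx -1.5546$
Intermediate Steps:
$\frac{1838 - 47697}{40063 - 10565} = - \frac{45859}{40063 - 10565} = - \frac{45859}{29498}$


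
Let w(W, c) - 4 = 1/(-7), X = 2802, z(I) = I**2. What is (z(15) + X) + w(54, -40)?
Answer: 21216/7 ≈ 3030.9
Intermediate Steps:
w(W, c) = 27/7 (w(W, c) = 4 + 1/(-7) = 4 - 1/7 = 27/7)
(z(15) + X) + w(54, -40) = (15**2 + 2802) + 27/7 = (225 + 2802) + 27/7 = 3027 + 27/7 = 21216/7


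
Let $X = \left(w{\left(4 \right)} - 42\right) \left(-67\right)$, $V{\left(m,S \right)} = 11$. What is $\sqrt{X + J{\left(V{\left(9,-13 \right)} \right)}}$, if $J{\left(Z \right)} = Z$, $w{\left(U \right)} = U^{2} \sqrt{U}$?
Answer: $\sqrt{681} \approx 26.096$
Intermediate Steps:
$w{\left(U \right)} = U^{\frac{5}{2}}$
$X = 670$ ($X = \left(4^{\frac{5}{2}} - 42\right) \left(-67\right) = \left(32 - 42\right) \left(-67\right) = \left(-10\right) \left(-67\right) = 670$)
$\sqrt{X + J{\left(V{\left(9,-13 \right)} \right)}} = \sqrt{670 + 11} = \sqrt{681}$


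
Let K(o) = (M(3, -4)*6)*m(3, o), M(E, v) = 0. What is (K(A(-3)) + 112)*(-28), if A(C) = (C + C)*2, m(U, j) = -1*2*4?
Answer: -3136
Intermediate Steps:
m(U, j) = -8 (m(U, j) = -2*4 = -8)
A(C) = 4*C (A(C) = (2*C)*2 = 4*C)
K(o) = 0 (K(o) = (0*6)*(-8) = 0*(-8) = 0)
(K(A(-3)) + 112)*(-28) = (0 + 112)*(-28) = 112*(-28) = -3136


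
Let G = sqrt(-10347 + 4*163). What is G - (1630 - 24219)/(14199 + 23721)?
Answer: 22589/37920 + I*sqrt(9695) ≈ 0.5957 + 98.463*I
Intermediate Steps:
G = I*sqrt(9695) (G = sqrt(-10347 + 652) = sqrt(-9695) = I*sqrt(9695) ≈ 98.463*I)
G - (1630 - 24219)/(14199 + 23721) = I*sqrt(9695) - (1630 - 24219)/(14199 + 23721) = I*sqrt(9695) - (-22589)/37920 = I*sqrt(9695) - 1*(-22589/37920) = I*sqrt(9695) + 22589/37920 = 22589/37920 + I*sqrt(9695)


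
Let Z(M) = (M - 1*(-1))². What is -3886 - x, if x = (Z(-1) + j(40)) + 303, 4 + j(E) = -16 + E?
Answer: -4209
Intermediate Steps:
Z(M) = (1 + M)² (Z(M) = (M + 1)² = (1 + M)²)
j(E) = -20 + E (j(E) = -4 + (-16 + E) = -20 + E)
x = 323 (x = ((1 - 1)² + (-20 + 40)) + 303 = (0² + 20) + 303 = (0 + 20) + 303 = 20 + 303 = 323)
-3886 - x = -3886 - 1*323 = -3886 - 323 = -4209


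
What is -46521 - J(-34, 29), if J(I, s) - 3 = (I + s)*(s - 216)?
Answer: -47459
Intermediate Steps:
J(I, s) = 3 + (-216 + s)*(I + s) (J(I, s) = 3 + (I + s)*(s - 216) = 3 + (I + s)*(-216 + s) = 3 + (-216 + s)*(I + s))
-46521 - J(-34, 29) = -46521 - (3 + 29² - 216*(-34) - 216*29 - 34*29) = -46521 - (3 + 841 + 7344 - 6264 - 986) = -46521 - 1*938 = -46521 - 938 = -47459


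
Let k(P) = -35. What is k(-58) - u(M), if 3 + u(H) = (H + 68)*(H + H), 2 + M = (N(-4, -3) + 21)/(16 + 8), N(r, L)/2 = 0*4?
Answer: 3791/32 ≈ 118.47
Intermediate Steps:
N(r, L) = 0 (N(r, L) = 2*(0*4) = 2*0 = 0)
M = -9/8 (M = -2 + (0 + 21)/(16 + 8) = -2 + 21/24 = -2 + 21*(1/24) = -2 + 7/8 = -9/8 ≈ -1.1250)
u(H) = -3 + 2*H*(68 + H) (u(H) = -3 + (H + 68)*(H + H) = -3 + (68 + H)*(2*H) = -3 + 2*H*(68 + H))
k(-58) - u(M) = -35 - (-3 + 2*(-9/8)**2 + 136*(-9/8)) = -35 - (-3 + 2*(81/64) - 153) = -35 - (-3 + 81/32 - 153) = -35 - 1*(-4911/32) = -35 + 4911/32 = 3791/32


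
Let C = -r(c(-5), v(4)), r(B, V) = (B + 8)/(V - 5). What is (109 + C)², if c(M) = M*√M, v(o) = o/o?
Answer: 197011/16 - 555*I*√5/2 ≈ 12313.0 - 620.51*I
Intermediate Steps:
v(o) = 1
c(M) = M^(3/2)
r(B, V) = (8 + B)/(-5 + V)
C = 2 - 5*I*√5/4 (C = -(8 + (-5)^(3/2))/(-5 + 1) = -(8 - 5*I*√5)/(-4) = -(-1)*(8 - 5*I*√5)/4 = -(-2 + 5*I*√5/4) = 2 - 5*I*√5/4 ≈ 2.0 - 2.7951*I)
(109 + C)² = (109 + (2 - 5*I*√5/4))² = (111 - 5*I*√5/4)²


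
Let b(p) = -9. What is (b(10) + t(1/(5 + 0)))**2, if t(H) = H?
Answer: 1936/25 ≈ 77.440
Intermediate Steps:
(b(10) + t(1/(5 + 0)))**2 = (-9 + 1/(5 + 0))**2 = (-9 + 1/5)**2 = (-44/5)**2 = 1936/25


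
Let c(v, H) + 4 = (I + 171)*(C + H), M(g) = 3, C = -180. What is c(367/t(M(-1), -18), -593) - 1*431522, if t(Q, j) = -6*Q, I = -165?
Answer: -436164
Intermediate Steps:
c(v, H) = -1084 + 6*H (c(v, H) = -4 + (-165 + 171)*(-180 + H) = -4 + 6*(-180 + H) = -4 + (-1080 + 6*H) = -1084 + 6*H)
c(367/t(M(-1), -18), -593) - 1*431522 = (-1084 + 6*(-593)) - 1*431522 = (-1084 - 3558) - 431522 = -4642 - 431522 = -436164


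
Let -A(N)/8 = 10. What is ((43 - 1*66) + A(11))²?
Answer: 10609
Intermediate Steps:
A(N) = -80 (A(N) = -8*10 = -80)
((43 - 1*66) + A(11))² = ((43 - 1*66) - 80)² = ((43 - 66) - 80)² = (-23 - 80)² = (-103)² = 10609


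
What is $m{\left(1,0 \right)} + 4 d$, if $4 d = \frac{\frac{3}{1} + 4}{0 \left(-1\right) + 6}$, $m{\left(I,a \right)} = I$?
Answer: $\frac{13}{6} \approx 2.1667$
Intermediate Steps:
$d = \frac{7}{24}$ ($d = \frac{\left(\frac{3}{1} + 4\right) \frac{1}{0 \left(-1\right) + 6}}{4} = \frac{\left(3 \cdot 1 + 4\right) \frac{1}{0 + 6}}{4} = \frac{\left(3 + 4\right) \frac{1}{6}}{4} = \frac{7 \cdot \frac{1}{6}}{4} = \frac{1}{4} \cdot \frac{7}{6} = \frac{7}{24} \approx 0.29167$)
$m{\left(1,0 \right)} + 4 d = 1 + 4 \cdot \frac{7}{24} = 1 + \frac{7}{6} = \frac{13}{6}$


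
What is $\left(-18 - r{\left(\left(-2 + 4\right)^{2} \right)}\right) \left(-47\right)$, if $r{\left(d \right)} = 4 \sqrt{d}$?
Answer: $1222$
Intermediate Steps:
$\left(-18 - r{\left(\left(-2 + 4\right)^{2} \right)}\right) \left(-47\right) = \left(-18 - 4 \sqrt{\left(-2 + 4\right)^{2}}\right) \left(-47\right) = \left(-18 - 4 \sqrt{2^{2}}\right) \left(-47\right) = \left(-18 - 4 \sqrt{4}\right) \left(-47\right) = \left(-18 - 4 \cdot 2\right) \left(-47\right) = \left(-18 - 8\right) \left(-47\right) = \left(-26\right) \left(-47\right) = 1222$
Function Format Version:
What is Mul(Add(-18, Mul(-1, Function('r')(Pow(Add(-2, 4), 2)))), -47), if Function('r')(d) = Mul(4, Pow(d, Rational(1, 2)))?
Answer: 1222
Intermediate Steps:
Mul(Add(-18, Mul(-1, Function('r')(Pow(Add(-2, 4), 2)))), -47) = Mul(Add(-18, Mul(-1, Mul(4, Pow(Pow(Add(-2, 4), 2), Rational(1, 2))))), -47) = Mul(Add(-18, Mul(-1, Mul(4, Pow(Pow(2, 2), Rational(1, 2))))), -47) = Mul(Add(-18, Mul(-1, Mul(4, Pow(4, Rational(1, 2))))), -47) = Mul(Add(-18, Mul(-1, Mul(4, 2))), -47) = Mul(Add(-18, Mul(-1, 8)), -47) = Mul(Add(-18, -8), -47) = Mul(-26, -47) = 1222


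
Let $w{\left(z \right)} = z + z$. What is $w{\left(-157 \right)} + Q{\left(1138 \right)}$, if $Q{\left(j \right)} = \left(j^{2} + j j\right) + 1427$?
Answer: $2591201$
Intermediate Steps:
$Q{\left(j \right)} = 1427 + 2 j^{2}$ ($Q{\left(j \right)} = \left(j^{2} + j^{2}\right) + 1427 = 2 j^{2} + 1427 = 1427 + 2 j^{2}$)
$w{\left(z \right)} = 2 z$
$w{\left(-157 \right)} + Q{\left(1138 \right)} = 2 \left(-157\right) + \left(1427 + 2 \cdot 1138^{2}\right) = -314 + \left(1427 + 2 \cdot 1295044\right) = -314 + \left(1427 + 2590088\right) = -314 + 2591515 = 2591201$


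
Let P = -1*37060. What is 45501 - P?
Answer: 82561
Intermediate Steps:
P = -37060
45501 - P = 45501 - 1*(-37060) = 45501 + 37060 = 82561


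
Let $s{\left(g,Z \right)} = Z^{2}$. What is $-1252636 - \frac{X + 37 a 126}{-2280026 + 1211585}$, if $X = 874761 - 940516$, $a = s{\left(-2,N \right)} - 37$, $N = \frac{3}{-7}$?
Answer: $- \frac{9368575285081}{7479087} \approx -1.2526 \cdot 10^{6}$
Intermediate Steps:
$N = - \frac{3}{7}$ ($N = 3 \left(- \frac{1}{7}\right) = - \frac{3}{7} \approx -0.42857$)
$a = - \frac{1804}{49}$ ($a = \left(- \frac{3}{7}\right)^{2} - 37 = \frac{9}{49} - 37 = - \frac{1804}{49} \approx -36.816$)
$X = -65755$ ($X = 874761 - 940516 = -65755$)
$-1252636 - \frac{X + 37 a 126}{-2280026 + 1211585} = -1252636 - \frac{-65755 + 37 \left(- \frac{1804}{49}\right) 126}{-2280026 + 1211585} = -1252636 - \frac{-65755 - \frac{1201464}{7}}{-1068441} = -1252636 - \left(-65755 - \frac{1201464}{7}\right) \left(- \frac{1}{1068441}\right) = -1252636 - \left(- \frac{1661749}{7}\right) \left(- \frac{1}{1068441}\right) = -1252636 - \frac{1661749}{7479087} = - \frac{9368575285081}{7479087}$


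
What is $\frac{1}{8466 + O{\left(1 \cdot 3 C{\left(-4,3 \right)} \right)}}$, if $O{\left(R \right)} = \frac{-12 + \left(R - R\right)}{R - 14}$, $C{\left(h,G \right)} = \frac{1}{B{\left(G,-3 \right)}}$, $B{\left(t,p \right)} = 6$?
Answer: $\frac{9}{76202} \approx 0.00011811$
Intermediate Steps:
$C{\left(h,G \right)} = \frac{1}{6}$
$O{\left(R \right)} = - \frac{12}{-14 + R}$ ($O{\left(R \right)} = \frac{-12 + 0}{-14 + R} = - \frac{12}{-14 + R}$)
$\frac{1}{8466 + O{\left(1 \cdot 3 C{\left(-4,3 \right)} \right)}} = \frac{1}{8466 - \frac{12}{-14 + 1 \cdot 3 \cdot \frac{1}{6}}} = \frac{1}{8466 - \frac{12}{-14 + 3 \cdot \frac{1}{6}}} = \frac{1}{8466 - \frac{12}{-14 + \frac{1}{2}}} = \frac{1}{8466 - \frac{12}{- \frac{27}{2}}} = \frac{1}{8466 - - \frac{8}{9}} = \frac{1}{8466 + \frac{8}{9}} = \frac{1}{\frac{76202}{9}} = \frac{9}{76202}$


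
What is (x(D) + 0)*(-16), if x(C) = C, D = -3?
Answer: 48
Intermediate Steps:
(x(D) + 0)*(-16) = (-3 + 0)*(-16) = -3*(-16) = 48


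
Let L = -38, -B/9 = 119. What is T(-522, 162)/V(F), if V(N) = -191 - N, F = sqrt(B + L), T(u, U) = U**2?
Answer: -835434/6265 + 4374*I*sqrt(1109)/6265 ≈ -133.35 + 23.25*I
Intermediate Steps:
B = -1071 (B = -9*119 = -1071)
F = I*sqrt(1109) (F = sqrt(-1071 - 38) = sqrt(-1109) = I*sqrt(1109) ≈ 33.302*I)
T(-522, 162)/V(F) = 162**2/(-191 - I*sqrt(1109)) = 26244/(-191 - I*sqrt(1109))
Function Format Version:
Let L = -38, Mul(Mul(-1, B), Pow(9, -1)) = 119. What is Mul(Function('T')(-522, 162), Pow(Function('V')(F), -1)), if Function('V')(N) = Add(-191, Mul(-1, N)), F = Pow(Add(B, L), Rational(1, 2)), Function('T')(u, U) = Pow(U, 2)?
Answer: Add(Rational(-835434, 6265), Mul(Rational(4374, 6265), I, Pow(1109, Rational(1, 2)))) ≈ Add(-133.35, Mul(23.250, I))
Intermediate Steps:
B = -1071 (B = Mul(-9, 119) = -1071)
F = Mul(I, Pow(1109, Rational(1, 2))) (F = Pow(Add(-1071, -38), Rational(1, 2)) = Pow(-1109, Rational(1, 2)) = Mul(I, Pow(1109, Rational(1, 2))) ≈ Mul(33.302, I))
Mul(Function('T')(-522, 162), Pow(Function('V')(F), -1)) = Mul(Pow(162, 2), Pow(Add(-191, Mul(-1, Mul(I, Pow(1109, Rational(1, 2))))), -1)) = Mul(26244, Pow(Add(-191, Mul(-1, I, Pow(1109, Rational(1, 2)))), -1))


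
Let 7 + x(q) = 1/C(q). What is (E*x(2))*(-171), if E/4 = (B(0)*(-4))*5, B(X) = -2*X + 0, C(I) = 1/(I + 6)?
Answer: 0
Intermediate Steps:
C(I) = 1/(6 + I)
B(X) = -2*X
x(q) = -1 + q (x(q) = -7 + 1/(1/(6 + q)) = -7 + (6 + q) = -1 + q)
E = 0 (E = 4*((-2*0*(-4))*5) = 4*((0*(-4))*5) = 4*(0*5) = 4*0 = 0)
(E*x(2))*(-171) = (0*(-1 + 2))*(-171) = (0*1)*(-171) = 0*(-171) = 0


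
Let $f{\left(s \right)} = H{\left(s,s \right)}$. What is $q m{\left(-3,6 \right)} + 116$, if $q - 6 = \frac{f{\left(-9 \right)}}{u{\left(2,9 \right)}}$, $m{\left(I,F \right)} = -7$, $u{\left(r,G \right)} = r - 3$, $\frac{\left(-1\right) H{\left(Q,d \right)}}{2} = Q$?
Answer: $200$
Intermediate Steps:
$H{\left(Q,d \right)} = - 2 Q$
$f{\left(s \right)} = - 2 s$
$u{\left(r,G \right)} = -3 + r$
$q = -12$ ($q = 6 + \frac{\left(-2\right) \left(-9\right)}{-3 + 2} = 6 + \frac{18}{-1} = 6 + 18 \left(-1\right) = 6 - 18 = -12$)
$q m{\left(-3,6 \right)} + 116 = \left(-12\right) \left(-7\right) + 116 = 84 + 116 = 200$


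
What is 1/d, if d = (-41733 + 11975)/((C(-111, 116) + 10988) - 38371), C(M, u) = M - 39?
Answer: 27533/29758 ≈ 0.92523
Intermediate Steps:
C(M, u) = -39 + M
d = 29758/27533 (d = (-41733 + 11975)/(((-39 - 111) + 10988) - 38371) = -29758/((-150 + 10988) - 38371) = -29758/(10838 - 38371) = -29758/(-27533) = -29758*(-1/27533) = 29758/27533 ≈ 1.0808)
1/d = 1/(29758/27533) = 27533/29758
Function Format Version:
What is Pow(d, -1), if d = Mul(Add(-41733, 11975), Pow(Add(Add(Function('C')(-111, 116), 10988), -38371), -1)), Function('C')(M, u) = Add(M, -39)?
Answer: Rational(27533, 29758) ≈ 0.92523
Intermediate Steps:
Function('C')(M, u) = Add(-39, M)
d = Rational(29758, 27533) (d = Mul(Add(-41733, 11975), Pow(Add(Add(Add(-39, -111), 10988), -38371), -1)) = Mul(-29758, Pow(Add(Add(-150, 10988), -38371), -1)) = Mul(-29758, Pow(Add(10838, -38371), -1)) = Mul(-29758, Pow(-27533, -1)) = Mul(-29758, Rational(-1, 27533)) = Rational(29758, 27533) ≈ 1.0808)
Pow(d, -1) = Pow(Rational(29758, 27533), -1) = Rational(27533, 29758)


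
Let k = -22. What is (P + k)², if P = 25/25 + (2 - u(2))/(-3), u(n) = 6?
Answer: 3481/9 ≈ 386.78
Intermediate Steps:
P = 7/3 (P = 25/25 + (2 - 1*6)/(-3) = 25*(1/25) + (2 - 6)*(-⅓) = 1 - 4*(-⅓) = 1 + 4/3 = 7/3 ≈ 2.3333)
(P + k)² = (7/3 - 22)² = (-59/3)² = 3481/9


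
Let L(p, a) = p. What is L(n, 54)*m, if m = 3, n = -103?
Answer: -309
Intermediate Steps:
L(n, 54)*m = -103*3 = -309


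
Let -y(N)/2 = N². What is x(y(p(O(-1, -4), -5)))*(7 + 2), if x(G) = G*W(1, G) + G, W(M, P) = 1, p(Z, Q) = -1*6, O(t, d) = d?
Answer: -1296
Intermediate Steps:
p(Z, Q) = -6
y(N) = -2*N²
x(G) = 2*G (x(G) = G*1 + G = G + G = 2*G)
x(y(p(O(-1, -4), -5)))*(7 + 2) = (2*(-2*(-6)²))*(7 + 2) = (2*(-2*36))*9 = (2*(-72))*9 = -144*9 = -1296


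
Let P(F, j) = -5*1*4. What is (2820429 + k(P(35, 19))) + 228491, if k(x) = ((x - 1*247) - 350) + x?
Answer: 3048283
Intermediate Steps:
P(F, j) = -20 (P(F, j) = -5*4 = -20)
k(x) = -597 + 2*x (k(x) = ((x - 247) - 350) + x = ((-247 + x) - 350) + x = (-597 + x) + x = -597 + 2*x)
(2820429 + k(P(35, 19))) + 228491 = (2820429 + (-597 + 2*(-20))) + 228491 = (2820429 + (-597 - 40)) + 228491 = (2820429 - 637) + 228491 = 2819792 + 228491 = 3048283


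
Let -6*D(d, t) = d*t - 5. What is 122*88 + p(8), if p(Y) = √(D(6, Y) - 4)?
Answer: 10736 + I*√402/6 ≈ 10736.0 + 3.3417*I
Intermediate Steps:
D(d, t) = ⅚ - d*t/6 (D(d, t) = -(d*t - 5)/6 = -(-5 + d*t)/6 = ⅚ - d*t/6)
p(Y) = √(-19/6 - Y) (p(Y) = √((⅚ - ⅙*6*Y) - 4) = √((⅚ - Y) - 4) = √(-19/6 - Y))
122*88 + p(8) = 122*88 + √(-114 - 36*8)/6 = 10736 + √(-114 - 288)/6 = 10736 + √(-402)/6 = 10736 + (I*√402)/6 = 10736 + I*√402/6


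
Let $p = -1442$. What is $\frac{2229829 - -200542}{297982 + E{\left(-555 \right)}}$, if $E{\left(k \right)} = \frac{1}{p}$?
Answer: $\frac{3504594982}{429690043} \approx 8.1561$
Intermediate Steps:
$E{\left(k \right)} = - \frac{1}{1442}$ ($E{\left(k \right)} = \frac{1}{-1442} = - \frac{1}{1442}$)
$\frac{2229829 - -200542}{297982 + E{\left(-555 \right)}} = \frac{2229829 - -200542}{297982 - \frac{1}{1442}} = \frac{2229829 + \left(201628 - 1086\right)}{\frac{429690043}{1442}} = \left(2229829 + 200542\right) \frac{1442}{429690043} = 2430371 \cdot \frac{1442}{429690043} = \frac{3504594982}{429690043}$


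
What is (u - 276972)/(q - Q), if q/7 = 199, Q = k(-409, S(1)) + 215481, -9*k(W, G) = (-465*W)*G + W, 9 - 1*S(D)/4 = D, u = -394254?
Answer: -6041034/4158719 ≈ -1.4526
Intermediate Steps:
S(D) = 36 - 4*D
k(W, G) = -W/9 + 155*G*W/3 (k(W, G) = -((-465*W)*G + W)/9 = -(-465*G*W + W)/9 = -(W - 465*G*W)/9 = -W/9 + 155*G*W/3)
Q = -4146182/9 (Q = (1/9)*(-409)*(-1 + 465*(36 - 4*1)) + 215481 = (1/9)*(-409)*(-1 + 465*(36 - 4)) + 215481 = (1/9)*(-409)*(-1 + 465*32) + 215481 = (1/9)*(-409)*(-1 + 14880) + 215481 = (1/9)*(-409)*14879 + 215481 = -6085511/9 + 215481 = -4146182/9 ≈ -4.6069e+5)
q = 1393 (q = 7*199 = 1393)
(u - 276972)/(q - Q) = (-394254 - 276972)/(1393 - 1*(-4146182/9)) = -671226/(1393 + 4146182/9) = -671226/4158719/9 = -671226*9/4158719 = -6041034/4158719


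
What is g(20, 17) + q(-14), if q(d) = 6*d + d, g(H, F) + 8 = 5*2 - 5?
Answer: -101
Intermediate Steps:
g(H, F) = -3 (g(H, F) = -8 + (5*2 - 5) = -8 + (10 - 5) = -8 + 5 = -3)
q(d) = 7*d
g(20, 17) + q(-14) = -3 + 7*(-14) = -3 - 98 = -101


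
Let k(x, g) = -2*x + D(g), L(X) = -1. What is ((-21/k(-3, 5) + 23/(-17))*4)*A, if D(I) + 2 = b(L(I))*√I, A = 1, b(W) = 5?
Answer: -4316/1853 - 420*√5/109 ≈ -10.945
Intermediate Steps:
D(I) = -2 + 5*√I
k(x, g) = -2 - 2*x + 5*√g (k(x, g) = -2*x + (-2 + 5*√g) = -2 - 2*x + 5*√g)
((-21/k(-3, 5) + 23/(-17))*4)*A = ((-21/(-2 - 2*(-3) + 5*√5) + 23/(-17))*4)*1 = ((-21/(-2 + 6 + 5*√5) + 23*(-1/17))*4)*1 = ((-21/(4 + 5*√5) - 23/17)*4)*1 = ((-23/17 - 21/(4 + 5*√5))*4)*1 = (-92/17 - 84/(4 + 5*√5))*1 = -92/17 - 84/(4 + 5*√5)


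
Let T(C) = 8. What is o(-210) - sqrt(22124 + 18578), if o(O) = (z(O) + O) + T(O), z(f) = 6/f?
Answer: -7071/35 - sqrt(40702) ≈ -403.78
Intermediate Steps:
o(O) = 8 + O + 6/O (o(O) = (6/O + O) + 8 = (O + 6/O) + 8 = 8 + O + 6/O)
o(-210) - sqrt(22124 + 18578) = (8 - 210 + 6/(-210)) - sqrt(22124 + 18578) = (8 - 210 + 6*(-1/210)) - sqrt(40702) = (8 - 210 - 1/35) - sqrt(40702) = -7071/35 - sqrt(40702)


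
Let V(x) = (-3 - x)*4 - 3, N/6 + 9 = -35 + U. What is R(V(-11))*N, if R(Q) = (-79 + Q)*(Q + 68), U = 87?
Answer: -1251300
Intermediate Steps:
N = 258 (N = -54 + 6*(-35 + 87) = -54 + 6*52 = -54 + 312 = 258)
V(x) = -15 - 4*x (V(x) = (-12 - 4*x) - 3 = -15 - 4*x)
R(Q) = (-79 + Q)*(68 + Q)
R(V(-11))*N = (-5372 + (-15 - 4*(-11))**2 - 11*(-15 - 4*(-11)))*258 = (-5372 + (-15 + 44)**2 - 11*(-15 + 44))*258 = (-5372 + 29**2 - 11*29)*258 = (-5372 + 841 - 319)*258 = -4850*258 = -1251300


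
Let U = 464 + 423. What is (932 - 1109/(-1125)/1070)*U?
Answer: 995121848683/1203750 ≈ 8.2669e+5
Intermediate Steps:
U = 887
(932 - 1109/(-1125)/1070)*U = (932 - 1109/(-1125)/1070)*887 = (932 - 1109*(-1/1125)*(1/1070))*887 = (932 + (1109/1125)*(1/1070))*887 = (932 + 1109/1203750)*887 = (1121896109/1203750)*887 = 995121848683/1203750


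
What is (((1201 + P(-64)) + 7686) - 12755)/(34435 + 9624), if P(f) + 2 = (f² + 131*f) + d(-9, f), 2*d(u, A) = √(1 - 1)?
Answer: -8158/44059 ≈ -0.18516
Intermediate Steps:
d(u, A) = 0 (d(u, A) = √(1 - 1)/2 = √0/2 = (½)*0 = 0)
P(f) = -2 + f² + 131*f (P(f) = -2 + ((f² + 131*f) + 0) = -2 + (f² + 131*f) = -2 + f² + 131*f)
(((1201 + P(-64)) + 7686) - 12755)/(34435 + 9624) = (((1201 + (-2 + (-64)² + 131*(-64))) + 7686) - 12755)/(34435 + 9624) = (((1201 + (-2 + 4096 - 8384)) + 7686) - 12755)/44059 = (((1201 - 4290) + 7686) - 12755)*(1/44059) = ((-3089 + 7686) - 12755)*(1/44059) = (4597 - 12755)*(1/44059) = -8158*1/44059 = -8158/44059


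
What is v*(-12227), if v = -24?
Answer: 293448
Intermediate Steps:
v*(-12227) = -24*(-12227) = 293448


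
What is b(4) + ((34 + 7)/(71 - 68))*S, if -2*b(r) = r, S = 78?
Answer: 1064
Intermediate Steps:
b(r) = -r/2
b(4) + ((34 + 7)/(71 - 68))*S = -½*4 + ((34 + 7)/(71 - 68))*78 = -2 + (41/3)*78 = -2 + 1066 = 1064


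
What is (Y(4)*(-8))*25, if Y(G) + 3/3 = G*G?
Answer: -3000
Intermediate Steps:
Y(G) = -1 + G² (Y(G) = -1 + G*G = -1 + G²)
(Y(4)*(-8))*25 = ((-1 + 4²)*(-8))*25 = ((-1 + 16)*(-8))*25 = (15*(-8))*25 = -120*25 = -3000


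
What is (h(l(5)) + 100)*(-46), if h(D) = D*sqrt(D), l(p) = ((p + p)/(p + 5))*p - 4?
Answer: -4646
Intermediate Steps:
l(p) = -4 + 2*p**2/(5 + p) (l(p) = ((2*p)/(5 + p))*p - 4 = (2*p/(5 + p))*p - 4 = 2*p**2/(5 + p) - 4 = -4 + 2*p**2/(5 + p))
h(D) = D**(3/2)
(h(l(5)) + 100)*(-46) = ((2*(-10 + 5**2 - 2*5)/(5 + 5))**(3/2) + 100)*(-46) = ((2*(-10 + 25 - 10)/10)**(3/2) + 100)*(-46) = ((2*(1/10)*5)**(3/2) + 100)*(-46) = (1**(3/2) + 100)*(-46) = (1 + 100)*(-46) = 101*(-46) = -4646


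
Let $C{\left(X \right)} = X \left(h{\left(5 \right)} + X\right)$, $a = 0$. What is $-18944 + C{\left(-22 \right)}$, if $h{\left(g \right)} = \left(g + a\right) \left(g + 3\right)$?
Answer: $-19340$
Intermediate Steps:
$h{\left(g \right)} = g \left(3 + g\right)$ ($h{\left(g \right)} = \left(g + 0\right) \left(g + 3\right) = g \left(3 + g\right)$)
$C{\left(X \right)} = X \left(40 + X\right)$ ($C{\left(X \right)} = X \left(5 \left(3 + 5\right) + X\right) = X \left(5 \cdot 8 + X\right) = X \left(40 + X\right)$)
$-18944 + C{\left(-22 \right)} = -18944 - 22 \left(40 - 22\right) = -18944 - 396 = -19340$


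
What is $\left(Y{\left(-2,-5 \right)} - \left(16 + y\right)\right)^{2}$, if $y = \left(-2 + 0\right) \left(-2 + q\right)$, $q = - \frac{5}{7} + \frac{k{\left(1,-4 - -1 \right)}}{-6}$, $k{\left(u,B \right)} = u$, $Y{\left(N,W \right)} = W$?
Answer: $\frac{315844}{441} \approx 716.2$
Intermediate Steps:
$q = - \frac{37}{42}$ ($q = - \frac{5}{7} + 1 \frac{1}{-6} = \left(-5\right) \frac{1}{7} + 1 \left(- \frac{1}{6}\right) = - \frac{5}{7} - \frac{1}{6} = - \frac{37}{42} \approx -0.88095$)
$y = \frac{121}{21}$ ($y = \left(-2 + 0\right) \left(-2 - \frac{37}{42}\right) = \left(-2\right) \left(- \frac{121}{42}\right) = \frac{121}{21} \approx 5.7619$)
$\left(Y{\left(-2,-5 \right)} - \left(16 + y\right)\right)^{2} = \left(-5 - \frac{457}{21}\right)^{2} = \left(- \frac{562}{21}\right)^{2} = \frac{315844}{441}$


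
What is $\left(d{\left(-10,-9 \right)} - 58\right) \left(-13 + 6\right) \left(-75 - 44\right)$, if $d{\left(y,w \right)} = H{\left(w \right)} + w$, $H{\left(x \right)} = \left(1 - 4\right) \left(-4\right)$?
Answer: $-45815$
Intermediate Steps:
$H{\left(x \right)} = 12$ ($H{\left(x \right)} = \left(1 - 4\right) \left(-4\right) = \left(-3\right) \left(-4\right) = 12$)
$d{\left(y,w \right)} = 12 + w$
$\left(d{\left(-10,-9 \right)} - 58\right) \left(-13 + 6\right) \left(-75 - 44\right) = \left(\left(12 - 9\right) - 58\right) \left(-13 + 6\right) \left(-75 - 44\right) = \left(3 - 58\right) \left(\left(-7\right) \left(-119\right)\right) = \left(-55\right) 833 = -45815$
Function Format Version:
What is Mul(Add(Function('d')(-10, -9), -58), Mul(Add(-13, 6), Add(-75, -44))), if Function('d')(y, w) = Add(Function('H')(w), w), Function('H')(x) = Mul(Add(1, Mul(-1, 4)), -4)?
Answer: -45815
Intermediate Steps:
Function('H')(x) = 12 (Function('H')(x) = Mul(Add(1, -4), -4) = Mul(-3, -4) = 12)
Function('d')(y, w) = Add(12, w)
Mul(Add(Function('d')(-10, -9), -58), Mul(Add(-13, 6), Add(-75, -44))) = Mul(Add(Add(12, -9), -58), Mul(Add(-13, 6), Add(-75, -44))) = Mul(Add(3, -58), Mul(-7, -119)) = Mul(-55, 833) = -45815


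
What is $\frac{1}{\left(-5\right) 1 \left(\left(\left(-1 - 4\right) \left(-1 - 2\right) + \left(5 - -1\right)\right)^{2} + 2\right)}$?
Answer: $- \frac{1}{2215} \approx -0.00045147$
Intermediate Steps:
$\frac{1}{\left(-5\right) 1 \left(\left(\left(-1 - 4\right) \left(-1 - 2\right) + \left(5 - -1\right)\right)^{2} + 2\right)} = \frac{1}{\left(-5\right) \left(\left(\left(-5\right) \left(-3\right) + \left(5 + 1\right)\right)^{2} + 2\right)} = \frac{1}{\left(-5\right) \left(\left(15 + 6\right)^{2} + 2\right)} = \frac{1}{\left(-5\right) \left(21^{2} + 2\right)} = \frac{1}{\left(-5\right) \left(441 + 2\right)} = \frac{1}{\left(-5\right) 443} = \frac{1}{-2215} = - \frac{1}{2215}$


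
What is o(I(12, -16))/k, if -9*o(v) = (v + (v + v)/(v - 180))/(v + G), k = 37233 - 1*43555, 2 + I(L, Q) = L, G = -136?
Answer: -2/1450899 ≈ -1.3785e-6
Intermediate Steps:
I(L, Q) = -2 + L
k = -6322 (k = 37233 - 43555 = -6322)
o(v) = -(v + 2*v/(-180 + v))/(9*(-136 + v)) (o(v) = -(v + (v + v)/(v - 180))/(9*(v - 136)) = -(v + (2*v)/(-180 + v))/(9*(-136 + v)) = -(v + 2*v/(-180 + v))/(9*(-136 + v)))
o(I(12, -16))/k = ((-2 + 12)*(178 - (-2 + 12))/(9*(24480 + (-2 + 12)² - 316*(-2 + 12))))/(-6322) = ((⅑)*10*(178 - 1*10)/(24480 + 10² - 316*10))*(-1/6322) = ((⅑)*10*(178 - 10)/(24480 + 100 - 3160))*(-1/6322) = ((⅑)*10*168/21420)*(-1/6322) = ((⅑)*10*(1/21420)*168)*(-1/6322) = (4/459)*(-1/6322) = -2/1450899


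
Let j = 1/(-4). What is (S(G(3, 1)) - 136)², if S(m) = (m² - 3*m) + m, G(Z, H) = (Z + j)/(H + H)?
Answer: 76720081/4096 ≈ 18731.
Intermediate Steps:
j = -¼ ≈ -0.25000
G(Z, H) = (-¼ + Z)/(2*H) (G(Z, H) = (Z - ¼)/(H + H) = (-¼ + Z)/((2*H)) = (-¼ + Z)*(1/(2*H)) = (-¼ + Z)/(2*H))
S(m) = m² - 2*m
(S(G(3, 1)) - 136)² = (((⅛)*(-1 + 4*3)/1)*(-2 + (⅛)*(-1 + 4*3)/1) - 136)² = (((⅛)*1*(-1 + 12))*(-2 + (⅛)*1*(-1 + 12)) - 136)² = (((⅛)*1*11)*(-2 + (⅛)*1*11) - 136)² = (11*(-2 + 11/8)/8 - 136)² = ((11/8)*(-5/8) - 136)² = (-55/64 - 136)² = (-8759/64)² = 76720081/4096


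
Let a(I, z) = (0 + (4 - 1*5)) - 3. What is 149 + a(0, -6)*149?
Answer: -447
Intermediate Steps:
a(I, z) = -4 (a(I, z) = (0 + (4 - 5)) - 3 = (0 - 1) - 3 = -1 - 3 = -4)
149 + a(0, -6)*149 = 149 - 4*149 = 149 - 596 = -447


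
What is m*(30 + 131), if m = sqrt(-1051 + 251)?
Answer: 3220*I*sqrt(2) ≈ 4553.8*I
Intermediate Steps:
m = 20*I*sqrt(2) (m = sqrt(-800) = 20*I*sqrt(2) ≈ 28.284*I)
m*(30 + 131) = (20*I*sqrt(2))*(30 + 131) = (20*I*sqrt(2))*161 = 3220*I*sqrt(2)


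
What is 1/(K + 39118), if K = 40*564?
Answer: 1/61678 ≈ 1.6213e-5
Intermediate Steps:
K = 22560
1/(K + 39118) = 1/(22560 + 39118) = 1/61678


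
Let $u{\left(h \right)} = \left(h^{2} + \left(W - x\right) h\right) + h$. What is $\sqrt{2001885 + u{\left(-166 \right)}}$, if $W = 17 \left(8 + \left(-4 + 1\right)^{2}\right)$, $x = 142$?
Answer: $\sqrt{2004873} \approx 1415.9$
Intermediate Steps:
$W = 289$ ($W = 17 \left(8 + \left(-3\right)^{2}\right) = 17 \left(8 + 9\right) = 17 \cdot 17 = 289$)
$u{\left(h \right)} = h^{2} + 148 h$ ($u{\left(h \right)} = \left(h^{2} + \left(289 - 142\right) h\right) + h = \left(h^{2} + 147 h\right) + h = h^{2} + 148 h$)
$\sqrt{2001885 + u{\left(-166 \right)}} = \sqrt{2001885 - 166 \left(148 - 166\right)} = \sqrt{2001885 - -2988} = \sqrt{2001885 + 2988} = \sqrt{2004873}$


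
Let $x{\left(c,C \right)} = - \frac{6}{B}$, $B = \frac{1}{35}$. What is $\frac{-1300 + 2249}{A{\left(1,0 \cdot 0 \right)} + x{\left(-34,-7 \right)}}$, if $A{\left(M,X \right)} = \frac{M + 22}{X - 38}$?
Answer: $- \frac{36062}{8003} \approx -4.5061$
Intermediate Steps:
$B = \frac{1}{35} \approx 0.028571$
$x{\left(c,C \right)} = -210$ ($x{\left(c,C \right)} = - 6 \frac{1}{\frac{1}{35}} = \left(-6\right) 35 = -210$)
$A{\left(M,X \right)} = \frac{22 + M}{-38 + X}$
$\frac{-1300 + 2249}{A{\left(1,0 \cdot 0 \right)} + x{\left(-34,-7 \right)}} = \frac{-1300 + 2249}{\frac{22 + 1}{-38 + 0 \cdot 0} - 210} = \frac{949}{\frac{1}{-38 + 0} \cdot 23 - 210} = \frac{949}{\frac{1}{-38} \cdot 23 - 210} = \frac{949}{\left(- \frac{1}{38}\right) 23 - 210} = \frac{949}{- \frac{23}{38} - 210} = \frac{949}{- \frac{8003}{38}} = 949 \left(- \frac{38}{8003}\right) = - \frac{36062}{8003}$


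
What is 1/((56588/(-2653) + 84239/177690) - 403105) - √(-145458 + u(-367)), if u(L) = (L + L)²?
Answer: -67344510/27148313222929 - √393298 ≈ -627.13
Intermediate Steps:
u(L) = 4*L² (u(L) = (2*L)² = 4*L²)
1/((56588/(-2653) + 84239/177690) - 403105) - √(-145458 + u(-367)) = 1/((56588/(-2653) + 84239/177690) - 403105) - √(-145458 + 4*(-367)²) = 1/((56588*(-1/2653) + 84239*(1/177690)) - 403105) - √(-145458 + 4*134689) = 1/((-8084/379 + 84239/177690) - 403105) - √(-145458 + 538756) = 1/(-1404519379/67344510 - 403105) - √393298 = 1/(-27148313222929/67344510) - √393298 = -67344510/27148313222929 - √393298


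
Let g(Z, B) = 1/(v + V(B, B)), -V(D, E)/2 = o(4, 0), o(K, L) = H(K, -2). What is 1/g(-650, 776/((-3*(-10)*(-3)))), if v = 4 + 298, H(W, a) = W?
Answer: 294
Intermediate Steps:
o(K, L) = K
V(D, E) = -8 (V(D, E) = -2*4 = -8)
v = 302
g(Z, B) = 1/294 (g(Z, B) = 1/(302 - 8) = 1/294)
1/g(-650, 776/((-3*(-10)*(-3)))) = 1/(1/294) = 294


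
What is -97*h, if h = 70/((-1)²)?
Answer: -6790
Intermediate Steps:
h = 70 (h = 70/1 = 70*1 = 70)
-97*h = -97*70 = -6790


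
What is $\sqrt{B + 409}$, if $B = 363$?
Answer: $2 \sqrt{193} \approx 27.785$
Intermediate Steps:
$\sqrt{B + 409} = \sqrt{363 + 409} = \sqrt{772} = 2 \sqrt{193}$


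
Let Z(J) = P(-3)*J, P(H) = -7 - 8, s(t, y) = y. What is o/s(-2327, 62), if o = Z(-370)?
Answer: 2775/31 ≈ 89.516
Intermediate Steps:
P(H) = -15
Z(J) = -15*J
o = 5550 (o = -15*(-370) = 5550)
o/s(-2327, 62) = 5550/62 = 5550*(1/62) = 2775/31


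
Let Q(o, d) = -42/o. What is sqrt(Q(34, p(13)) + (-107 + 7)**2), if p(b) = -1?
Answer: sqrt(2889643)/17 ≈ 99.994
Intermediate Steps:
sqrt(Q(34, p(13)) + (-107 + 7)**2) = sqrt(-42/34 + (-107 + 7)**2) = sqrt(-42*1/34 + (-100)**2) = sqrt(-21/17 + 10000) = sqrt(169979/17) = sqrt(2889643)/17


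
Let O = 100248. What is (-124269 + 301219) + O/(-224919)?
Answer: 13266438934/74973 ≈ 1.7695e+5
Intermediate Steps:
(-124269 + 301219) + O/(-224919) = (-124269 + 301219) + 100248/(-224919) = 176950 + 100248*(-1/224919) = 176950 - 33416/74973 = 13266438934/74973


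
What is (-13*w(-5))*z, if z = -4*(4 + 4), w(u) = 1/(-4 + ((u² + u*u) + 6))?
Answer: 8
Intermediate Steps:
w(u) = 1/(2 + 2*u²) (w(u) = 1/(-4 + ((u² + u²) + 6)) = 1/(-4 + (2*u² + 6)) = 1/(-4 + (6 + 2*u²)) = 1/(2 + 2*u²))
z = -32 (z = -4*8 = -32)
(-13*w(-5))*z = -13/(2*(1 + (-5)²))*(-32) = -13/(2*(1 + 25))*(-32) = -13/(2*26)*(-32) = -13*1/52*(-32) = -¼*(-32) = 8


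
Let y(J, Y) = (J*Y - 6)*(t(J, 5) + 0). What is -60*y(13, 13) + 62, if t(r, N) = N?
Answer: -48838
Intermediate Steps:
y(J, Y) = -30 + 5*J*Y (y(J, Y) = (J*Y - 6)*(5 + 0) = (-6 + J*Y)*5 = -30 + 5*J*Y)
-60*y(13, 13) + 62 = -60*(-30 + 5*13*13) + 62 = -60*(-30 + 845) + 62 = -60*815 + 62 = -48900 + 62 = -48838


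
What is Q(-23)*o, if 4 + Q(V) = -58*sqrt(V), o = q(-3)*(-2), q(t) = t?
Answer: -24 - 348*I*sqrt(23) ≈ -24.0 - 1668.9*I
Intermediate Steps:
o = 6 (o = -3*(-2) = 6)
Q(V) = -4 - 58*sqrt(V)
Q(-23)*o = (-4 - 58*I*sqrt(23))*6 = -24 - 348*I*sqrt(23)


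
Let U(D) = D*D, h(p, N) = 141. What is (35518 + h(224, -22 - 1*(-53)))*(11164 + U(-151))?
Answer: 1211157935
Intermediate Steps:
U(D) = D²
(35518 + h(224, -22 - 1*(-53)))*(11164 + U(-151)) = (35518 + 141)*(11164 + (-151)²) = 35659*(11164 + 22801) = 35659*33965 = 1211157935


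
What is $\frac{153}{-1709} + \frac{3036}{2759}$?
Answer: $\frac{4766397}{4715131} \approx 1.0109$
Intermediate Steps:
$\frac{153}{-1709} + \frac{3036}{2759} = 153 \left(- \frac{1}{1709}\right) + 3036 \cdot \frac{1}{2759} = - \frac{153}{1709} + \frac{3036}{2759} = \frac{4766397}{4715131}$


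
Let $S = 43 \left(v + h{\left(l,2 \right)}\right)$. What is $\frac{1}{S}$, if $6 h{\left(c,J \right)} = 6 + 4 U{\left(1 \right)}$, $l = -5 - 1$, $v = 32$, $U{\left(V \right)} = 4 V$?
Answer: $\frac{3}{4601} \approx 0.00065203$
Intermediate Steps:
$l = -6$
$h{\left(c,J \right)} = \frac{11}{3}$ ($h{\left(c,J \right)} = \frac{6 + 4 \cdot 4 \cdot 1}{6} = \frac{6 + 4 \cdot 4}{6} = \frac{6 + 16}{6} = \frac{1}{6} \cdot 22 = \frac{11}{3}$)
$S = \frac{4601}{3}$ ($S = 43 \left(32 + \frac{11}{3}\right) = 43 \cdot \frac{107}{3} = \frac{4601}{3} \approx 1533.7$)
$\frac{1}{S} = \frac{1}{\frac{4601}{3}} = \frac{3}{4601}$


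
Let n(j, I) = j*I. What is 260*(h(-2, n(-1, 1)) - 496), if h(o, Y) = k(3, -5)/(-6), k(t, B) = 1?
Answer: -387010/3 ≈ -1.2900e+5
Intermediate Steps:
n(j, I) = I*j
h(o, Y) = -1/6 (h(o, Y) = 1/(-6) = 1*(-1/6) = -1/6)
260*(h(-2, n(-1, 1)) - 496) = 260*(-1/6 - 496) = 260*(-2977/6) = -387010/3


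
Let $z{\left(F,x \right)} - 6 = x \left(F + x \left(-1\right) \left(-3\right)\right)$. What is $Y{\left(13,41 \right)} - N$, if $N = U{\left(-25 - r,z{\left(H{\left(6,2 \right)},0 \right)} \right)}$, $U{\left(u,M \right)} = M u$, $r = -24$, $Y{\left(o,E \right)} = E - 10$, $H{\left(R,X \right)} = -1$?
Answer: $37$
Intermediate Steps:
$Y{\left(o,E \right)} = -10 + E$
$z{\left(F,x \right)} = 6 + x \left(F + 3 x\right)$ ($z{\left(F,x \right)} = 6 + x \left(F + x \left(-1\right) \left(-3\right)\right) = 6 + x \left(F + - x \left(-3\right)\right) = 6 + x \left(F + 3 x\right)$)
$N = -6$ ($N = \left(6 + 3 \cdot 0^{2} - 0\right) \left(-25 - -24\right) = \left(6 + 3 \cdot 0 + 0\right) \left(-25 + 24\right) = \left(6 + 0 + 0\right) \left(-1\right) = 6 \left(-1\right) = -6$)
$Y{\left(13,41 \right)} - N = \left(-10 + 41\right) - -6 = 31 + 6 = 37$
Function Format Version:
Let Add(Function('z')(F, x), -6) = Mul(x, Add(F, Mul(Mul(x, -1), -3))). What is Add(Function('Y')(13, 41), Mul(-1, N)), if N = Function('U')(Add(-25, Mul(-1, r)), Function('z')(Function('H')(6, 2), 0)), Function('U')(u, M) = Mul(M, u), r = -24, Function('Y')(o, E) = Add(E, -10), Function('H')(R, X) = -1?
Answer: 37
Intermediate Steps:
Function('Y')(o, E) = Add(-10, E)
Function('z')(F, x) = Add(6, Mul(x, Add(F, Mul(3, x)))) (Function('z')(F, x) = Add(6, Mul(x, Add(F, Mul(Mul(x, -1), -3)))) = Add(6, Mul(x, Add(F, Mul(Mul(-1, x), -3)))) = Add(6, Mul(x, Add(F, Mul(3, x)))))
N = -6 (N = Mul(Add(6, Mul(3, Pow(0, 2)), Mul(-1, 0)), Add(-25, Mul(-1, -24))) = Mul(Add(6, Mul(3, 0), 0), Add(-25, 24)) = Mul(Add(6, 0, 0), -1) = Mul(6, -1) = -6)
Add(Function('Y')(13, 41), Mul(-1, N)) = Add(Add(-10, 41), Mul(-1, -6)) = Add(31, 6) = 37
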